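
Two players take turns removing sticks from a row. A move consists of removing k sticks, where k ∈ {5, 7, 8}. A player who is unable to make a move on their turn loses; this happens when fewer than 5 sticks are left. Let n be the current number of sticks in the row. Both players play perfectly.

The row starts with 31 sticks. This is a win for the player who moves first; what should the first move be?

Remove 5, leaving 26.

Use the standard recursion: the mover loses at a terminal position; elsewhere, the mover wins exactly when some move hands the opponent an L position.
n=0: no move → L
n=1: no move → L
n=2: no move → L
n=3: no move → L
n=4: no move → L
n=5: can move to 0, which is L ⇒ W
n=6: can move to 1, which is L ⇒ W
n=7: can move to 2, which is L ⇒ W
n=8: can move to 3, which is L ⇒ W
n=9: can move to 4, which is L ⇒ W
n=10: can move to 3, which is L ⇒ W
n=11: can move to 4, which is L ⇒ W
n=12: can move to 4, which is L ⇒ W
n=13: moves to 8(W), 6(W), 5(W); every one is W ⇒ L
n=14: moves to 9(W), 7(W), 6(W); every one is W ⇒ L
n=15: moves to 10(W), 8(W), 7(W); every one is W ⇒ L
n=16: moves to 11(W), 9(W), 8(W); every one is W ⇒ L
n=17: moves to 12(W), 10(W), 9(W); every one is W ⇒ L
n=18: can move to 13, which is L ⇒ W
n=19: can move to 14, which is L ⇒ W
n=20: can move to 15, which is L ⇒ W
n=21: can move to 16, which is L ⇒ W
n=22: can move to 17, which is L ⇒ W
n=23: can move to 16, which is L ⇒ W
n=24: can move to 17, which is L ⇒ W
n=25: can move to 17, which is L ⇒ W
n=26: moves to 21(W), 19(W), 18(W); every one is W ⇒ L
n=27: moves to 22(W), 20(W), 19(W); every one is W ⇒ L
n=28: moves to 23(W), 21(W), 20(W); every one is W ⇒ L
n=29: moves to 24(W), 22(W), 21(W); every one is W ⇒ L
n=30: moves to 25(W), 23(W), 22(W); every one is W ⇒ L
n=31: can move to 26, which is L ⇒ W
From 31, the L positions reachable in one move are: 26.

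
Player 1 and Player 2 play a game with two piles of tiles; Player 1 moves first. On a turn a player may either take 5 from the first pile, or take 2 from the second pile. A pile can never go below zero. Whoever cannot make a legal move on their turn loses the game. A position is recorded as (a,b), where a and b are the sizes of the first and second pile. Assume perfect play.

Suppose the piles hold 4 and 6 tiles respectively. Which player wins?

Player 1 wins.

Work bottom-up. With no move the player to move loses. Otherwise the position is W if at least one move leads to an L position for the opponent, and L if every move leads to a W.
No move ever increases a pile, so every position that can arise here has a ≤ 4 and b ≤ 6; it is enough to label the cells with 0 ≤ a ≤ 4 and 0 ≤ b ≤ 6.
Every move lowers a or b (never raises either), so fill the grid row by row in increasing a, and left to right within a row: each cell's successors are then already labelled.
      b=0  b=1  b=2  b=3  b=4  b=5  b=6
a=0:    L    L    W    W    L    L    W
a=1:    L    L    W    W    L    L    W
a=2:    L    L    W    W    L    L    W
a=3:    L    L    W    W    L    L    W
a=4:    L    L    W    W    L    L    W
Cells with no legal move (terminal, hence L): (0,0), (0,1), (1,0), (1,1), (2,0), (2,1), (3,0), (3,1), (4,0), (4,1).
The remaining L cells, each justified by listing all of its moves:
(0,4): the only move is to (0,2)(W), a W ⇒ L
(0,5): the only move is to (0,3)(W), a W ⇒ L
(1,4): the only move is to (1,2)(W), a W ⇒ L
(1,5): the only move is to (1,3)(W), a W ⇒ L
(2,4): the only move is to (2,2)(W), a W ⇒ L
(2,5): the only move is to (2,3)(W), a W ⇒ L
(3,4): the only move is to (3,2)(W), a W ⇒ L
(3,5): the only move is to (3,3)(W), a W ⇒ L
(4,4): the only move is to (4,2)(W), a W ⇒ L
(4,5): the only move is to (4,3)(W), a W ⇒ L
Every other cell has at least one move into one of the L cells above, so it is W.
From (4,6) Player 1 can move to (4,4), reaching an L position.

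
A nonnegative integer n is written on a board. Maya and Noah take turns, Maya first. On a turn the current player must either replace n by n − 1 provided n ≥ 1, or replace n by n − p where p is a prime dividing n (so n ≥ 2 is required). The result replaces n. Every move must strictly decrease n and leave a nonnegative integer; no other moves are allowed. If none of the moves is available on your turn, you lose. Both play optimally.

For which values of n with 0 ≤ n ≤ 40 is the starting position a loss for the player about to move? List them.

Compute win/loss labels from the base case upward. A position with no move is L. Any other position is W if it can reach an L in one move, else L.
n=0: no move → L
n=1: W (go to 0, an L position)
n=2: W (go to 0, an L position)
n=3: W (go to 0, an L position)
n=4: L (options 2(W), 3(W) are all W)
n=5: W (go to 0, an L position)
n=6: W (go to 4, an L position)
n=7: W (go to 0, an L position)
n=8: L (options 6(W), 7(W) are all W)
n=9: W (go to 8, an L position)
n=10: W (go to 8, an L position)
n=11: W (go to 0, an L position)
n=12: L (options 9(W), 10(W), 11(W) are all W)
n=13: W (go to 0, an L position)
n=14: W (go to 12, an L position)
n=15: W (go to 12, an L position)
n=16: L (options 14(W), 15(W) are all W)
n=17: W (go to 0, an L position)
n=18: W (go to 16, an L position)
n=19: W (go to 0, an L position)
n=20: L (options 15(W), 18(W), 19(W) are all W)
n=21: W (go to 20, an L position)
n=22: W (go to 20, an L position)
n=23: W (go to 0, an L position)
n=24: L (options 21(W), 22(W), 23(W) are all W)
n=25: W (go to 20, an L position)
n=26: W (go to 24, an L position)
n=27: W (go to 24, an L position)
n=28: L (options 21(W), 26(W), 27(W) are all W)
n=29: W (go to 0, an L position)
n=30: W (go to 28, an L position)
n=31: W (go to 0, an L position)
n=32: L (options 30(W), 31(W) are all W)
n=33: W (go to 32, an L position)
n=34: W (go to 32, an L position)
n=35: W (go to 28, an L position)
n=36: L (options 33(W), 34(W), 35(W) are all W)
n=37: W (go to 0, an L position)
n=38: W (go to 36, an L position)
n=39: W (go to 36, an L position)
n=40: L (options 35(W), 38(W), 39(W) are all W)
Reading off the rows marked L gives the requested list; there are 11 such values of n.

0, 4, 8, 12, 16, 20, 24, 28, 32, 36, 40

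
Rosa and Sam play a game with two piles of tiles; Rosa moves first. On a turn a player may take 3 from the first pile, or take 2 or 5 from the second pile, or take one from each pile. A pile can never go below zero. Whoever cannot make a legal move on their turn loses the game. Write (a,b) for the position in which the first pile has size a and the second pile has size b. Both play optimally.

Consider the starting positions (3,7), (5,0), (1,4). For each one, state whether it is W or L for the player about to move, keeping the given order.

Classify positions by backward induction: terminal positions (no move available) are L. From any other position, the mover wins iff some move reaches an L.
No move ever increases a pile, so every position that can arise here has a ≤ 5 and b ≤ 7; it is enough to label the cells with 0 ≤ a ≤ 5 and 0 ≤ b ≤ 7.
Every move lowers a or b (never raises either), so fill the grid row by row in increasing a, and left to right within a row: each cell's successors are then already labelled.
      b=0  b=1  b=2  b=3  b=4  b=5  b=6  b=7
a=0:    L    L    W    W    L    W    W    L
a=1:    L    W    W    L    L    W    W    L
a=2:    L    W    W    L    W    W    L    L
a=3:    W    W    L    L    W    W    L    W
a=4:    W    L    L    W    W    L    W    W
a=5:    W    L    W    W    L    L    W    W
Cells with no legal move (terminal, hence L): (0,0), (0,1), (1,0), (2,0).
The remaining L cells, each justified by listing all of its moves:
(0,4): only reaches (0,2)(W), which is W → L
(0,7): only reaches (0,5)(W), (0,2)(W), all W → L
(1,3): only reaches (1,1)(W), (0,2)(W), all W → L
(1,4): only reaches (1,2)(W), (0,3)(W), all W → L
(1,7): only reaches (1,5)(W), (1,2)(W), (0,6)(W), all W → L
(2,3): only reaches (2,1)(W), (1,2)(W), all W → L
(2,6): only reaches (2,4)(W), (2,1)(W), (1,5)(W), all W → L
(2,7): only reaches (2,5)(W), (2,2)(W), (1,6)(W), all W → L
(3,2): only reaches (0,2)(W), (3,0)(W), (2,1)(W), all W → L
(3,3): only reaches (0,3)(W), (3,1)(W), (2,2)(W), all W → L
(3,6): only reaches (0,6)(W), (3,4)(W), (3,1)(W), (2,5)(W), all W → L
(4,1): only reaches (1,1)(W), (3,0)(W), all W → L
(4,2): only reaches (1,2)(W), (4,0)(W), (3,1)(W), all W → L
(4,5): only reaches (1,5)(W), (4,3)(W), (4,0)(W), (3,4)(W), all W → L
(5,1): only reaches (2,1)(W), (4,0)(W), all W → L
(5,4): only reaches (2,4)(W), (5,2)(W), (4,3)(W), all W → L
(5,5): only reaches (2,5)(W), (5,3)(W), (5,0)(W), (4,4)(W), all W → L
Every other cell has at least one move into one of the L cells above, so it is W.
(3,7): the move to (0,7) reaches an L cell, so W
(5,0): the move to (2,0) reaches an L cell, so W
(1,4): one of the L cells justified above, so L

(3,7): W, (5,0): W, (1,4): L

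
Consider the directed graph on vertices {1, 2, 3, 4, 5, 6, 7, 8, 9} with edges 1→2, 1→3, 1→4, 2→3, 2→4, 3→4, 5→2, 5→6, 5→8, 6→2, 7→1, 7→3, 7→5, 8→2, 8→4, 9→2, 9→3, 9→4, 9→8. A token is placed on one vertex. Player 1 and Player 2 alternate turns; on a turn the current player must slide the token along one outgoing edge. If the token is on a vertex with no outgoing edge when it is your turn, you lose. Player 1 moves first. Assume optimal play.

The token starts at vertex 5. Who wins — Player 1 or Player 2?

Player 1 wins.

Use the standard recursion: the mover loses at a terminal position; elsewhere, the mover wins exactly when some move hands the opponent an L position.
Every edge goes from a vertex to one that appears earlier in the order 4, 3, 2, 1, 8, 6, 5, 7, 9, so processing vertices in that order labels each vertex after all of its successors.
4: no outgoing edge → L
3: →4(L), so W
2: →4(L), so W
1: →4(L), so W
8: →4(L), so W
6: →2(W) only, which is W, so L
5: →6(L), so W
7: →5(W), 1(W), 3(W) — all W, so L
9: →4(L), so W
From 5 Player 1 can move to 6, reaching an L position.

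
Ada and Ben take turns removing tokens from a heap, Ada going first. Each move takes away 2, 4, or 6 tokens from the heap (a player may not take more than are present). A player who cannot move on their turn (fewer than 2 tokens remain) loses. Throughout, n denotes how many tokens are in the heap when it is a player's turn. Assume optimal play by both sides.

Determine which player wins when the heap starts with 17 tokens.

Positions with no move are L. A position that does have a move is losing for the player to move precisely when every available move leads to a winning position for the opponent. Fill in the labels:
n=0: no move → L
n=1: no move → L
n=2: →0(L), so W
n=3: →1(L), so W
n=4: →0(L), so W
n=5: →1(L), so W
n=6: →0(L), so W
n=7: →1(L), so W
n=8: →6(W), 4(W), 2(W) — all W, so L
n=9: →7(W), 5(W), 3(W) — all W, so L
n=10: →8(L), so W
n=11: →9(L), so W
n=12: →8(L), so W
n=13: →9(L), so W
n=14: →8(L), so W
n=15: →9(L), so W
n=16: →14(W), 12(W), 10(W) — all W, so L
n=17: →15(W), 13(W), 11(W) — all W, so L
The starting position 17 is L: whatever Ada does, the opponent receives a W position.

Ben wins.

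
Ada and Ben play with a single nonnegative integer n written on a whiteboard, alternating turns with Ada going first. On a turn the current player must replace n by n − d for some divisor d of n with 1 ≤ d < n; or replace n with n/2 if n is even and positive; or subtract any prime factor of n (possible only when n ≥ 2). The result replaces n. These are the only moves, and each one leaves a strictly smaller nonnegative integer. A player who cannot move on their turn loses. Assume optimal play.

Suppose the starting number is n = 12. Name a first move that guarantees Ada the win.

Compute win/loss labels from the base case upward. A position with no move is L. Any other position is W if it can reach an L in one move, else L.
n=0: no move → L
n=1: no move → L
n=2: reaches L-position 0 → W
n=3: reaches L-position 0 → W
n=4: only reaches 2(W), 3(W), all W → L
n=5: reaches L-position 0 → W
n=6: reaches L-position 4 → W
n=7: reaches L-position 0 → W
n=8: reaches L-position 4 → W
n=9: only reaches 6(W), 8(W), all W → L
n=10: reaches L-position 9 → W
n=11: reaches L-position 0 → W
n=12: reaches L-position 9 → W
From 12, the L positions reachable in one move are: 9.

Move to 9.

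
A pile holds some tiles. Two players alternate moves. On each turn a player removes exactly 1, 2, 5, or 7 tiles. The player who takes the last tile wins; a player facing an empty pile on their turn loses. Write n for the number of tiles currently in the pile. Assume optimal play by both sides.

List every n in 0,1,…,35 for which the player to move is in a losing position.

0, 3, 6, 9, 12, 15, 18, 21, 24, 27, 30, 33

Build the W/L table. Terminal = L. A non-terminal position is W if it has a move to some L; otherwise it is L.
n=0: no move → L
n=1: can move to 0, which is L ⇒ W
n=2: can move to 0, which is L ⇒ W
n=3: moves to 2(W), 1(W); every one is W ⇒ L
n=4: can move to 3, which is L ⇒ W
n=5: can move to 3, which is L ⇒ W
n=6: moves to 5(W), 4(W), 1(W); every one is W ⇒ L
n=7: can move to 6, which is L ⇒ W
n=8: can move to 6, which is L ⇒ W
n=9: moves to 8(W), 7(W), 4(W), 2(W); every one is W ⇒ L
n=10: can move to 9, which is L ⇒ W
n=11: can move to 9, which is L ⇒ W
n=12: moves to 11(W), 10(W), 7(W), 5(W); every one is W ⇒ L
n=13: can move to 12, which is L ⇒ W
n=14: can move to 12, which is L ⇒ W
n=15: moves to 14(W), 13(W), 10(W), 8(W); every one is W ⇒ L
n=16: can move to 15, which is L ⇒ W
n=17: can move to 15, which is L ⇒ W
n=18: moves to 17(W), 16(W), 13(W), 11(W); every one is W ⇒ L
n=19: can move to 18, which is L ⇒ W
n=20: can move to 18, which is L ⇒ W
n=21: moves to 20(W), 19(W), 16(W), 14(W); every one is W ⇒ L
n=22: can move to 21, which is L ⇒ W
n=23: can move to 21, which is L ⇒ W
n=24: moves to 23(W), 22(W), 19(W), 17(W); every one is W ⇒ L
n=25: can move to 24, which is L ⇒ W
n=26: can move to 24, which is L ⇒ W
n=27: moves to 26(W), 25(W), 22(W), 20(W); every one is W ⇒ L
n=28: can move to 27, which is L ⇒ W
n=29: can move to 27, which is L ⇒ W
n=30: moves to 29(W), 28(W), 25(W), 23(W); every one is W ⇒ L
n=31: can move to 30, which is L ⇒ W
n=32: can move to 30, which is L ⇒ W
n=33: moves to 32(W), 31(W), 28(W), 26(W); every one is W ⇒ L
n=34: can move to 33, which is L ⇒ W
n=35: can move to 33, which is L ⇒ W
Reading off the rows marked L gives the requested list; there are 12 such values of n.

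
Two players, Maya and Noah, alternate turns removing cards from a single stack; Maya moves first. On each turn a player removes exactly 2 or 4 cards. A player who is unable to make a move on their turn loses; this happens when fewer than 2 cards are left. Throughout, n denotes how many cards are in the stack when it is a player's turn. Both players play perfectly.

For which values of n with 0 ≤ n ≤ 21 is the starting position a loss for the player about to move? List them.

0, 1, 6, 7, 12, 13, 18, 19

Use the standard recursion: the mover loses at a terminal position; elsewhere, the mover wins exactly when some move hands the opponent an L position.
n=0: no move → L
n=1: no move → L
n=2: →0(L), so W
n=3: →1(L), so W
n=4: →0(L), so W
n=5: →1(L), so W
n=6: →4(W), 2(W) — all W, so L
n=7: →5(W), 3(W) — all W, so L
n=8: →6(L), so W
n=9: →7(L), so W
n=10: →6(L), so W
n=11: →7(L), so W
n=12: →10(W), 8(W) — all W, so L
n=13: →11(W), 9(W) — all W, so L
n=14: →12(L), so W
n=15: →13(L), so W
n=16: →12(L), so W
n=17: →13(L), so W
n=18: →16(W), 14(W) — all W, so L
n=19: →17(W), 15(W) — all W, so L
n=20: →18(L), so W
n=21: →19(L), so W
Reading off the rows marked L gives the requested list; there are 8 such values of n.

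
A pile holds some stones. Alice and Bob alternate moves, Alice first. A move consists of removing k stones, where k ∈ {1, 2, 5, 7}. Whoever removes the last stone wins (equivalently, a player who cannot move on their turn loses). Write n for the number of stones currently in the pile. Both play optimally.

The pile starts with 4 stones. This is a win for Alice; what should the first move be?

Remove 1, leaving 3.

Compute win/loss labels from the base case upward. A position with no move is L. Any other position is W if it can reach an L in one move, else L.
n=0: no move → L
n=1: W (go to 0, an L position)
n=2: W (go to 0, an L position)
n=3: L (options 2(W), 1(W) are all W)
n=4: W (go to 3, an L position)
From 4, the L positions reachable in one move are: 3.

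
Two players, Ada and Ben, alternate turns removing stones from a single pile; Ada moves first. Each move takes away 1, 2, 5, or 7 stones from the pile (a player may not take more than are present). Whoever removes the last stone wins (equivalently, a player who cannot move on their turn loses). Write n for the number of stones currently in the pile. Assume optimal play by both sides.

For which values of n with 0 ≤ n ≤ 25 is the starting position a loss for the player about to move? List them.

0, 3, 6, 9, 12, 15, 18, 21, 24

Label each position W (a win for the player to move) or L (a loss). A position with no legal move is L; any other position is W exactly when some move reaches an L, and L when every move reaches a W.
n=0: no move → L
n=1: →0(L), so W
n=2: →0(L), so W
n=3: →2(W), 1(W) — all W, so L
n=4: →3(L), so W
n=5: →3(L), so W
n=6: →5(W), 4(W), 1(W) — all W, so L
n=7: →6(L), so W
n=8: →6(L), so W
n=9: →8(W), 7(W), 4(W), 2(W) — all W, so L
n=10: →9(L), so W
n=11: →9(L), so W
n=12: →11(W), 10(W), 7(W), 5(W) — all W, so L
n=13: →12(L), so W
n=14: →12(L), so W
n=15: →14(W), 13(W), 10(W), 8(W) — all W, so L
n=16: →15(L), so W
n=17: →15(L), so W
n=18: →17(W), 16(W), 13(W), 11(W) — all W, so L
n=19: →18(L), so W
n=20: →18(L), so W
n=21: →20(W), 19(W), 16(W), 14(W) — all W, so L
n=22: →21(L), so W
n=23: →21(L), so W
n=24: →23(W), 22(W), 19(W), 17(W) — all W, so L
n=25: →24(L), so W
The losing starting values of n are exactly the entries labelled L in this table (9 of them).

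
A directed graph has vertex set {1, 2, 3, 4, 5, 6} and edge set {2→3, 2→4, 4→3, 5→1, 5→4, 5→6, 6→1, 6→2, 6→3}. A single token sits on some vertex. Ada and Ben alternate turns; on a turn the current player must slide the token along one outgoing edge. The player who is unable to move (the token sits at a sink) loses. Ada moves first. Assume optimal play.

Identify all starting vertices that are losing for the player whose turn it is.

1, 3

Positions with no move are L. A position that does have a move is losing for the player to move precisely when every available move leads to a winning position for the opponent. Fill in the labels:
Every edge goes from a vertex to one that appears earlier in the order 1, 3, 4, 2, 6, 5, so processing vertices in that order labels each vertex after all of its successors.
1: no outgoing edge → L
3: no outgoing edge → L
4: reaches L-position 3 → W
2: reaches L-position 3 → W
6: reaches L-position 3 → W
5: reaches L-position 1 → W
The losing starting vertices are exactly the entries labelled L in this table (2 of them).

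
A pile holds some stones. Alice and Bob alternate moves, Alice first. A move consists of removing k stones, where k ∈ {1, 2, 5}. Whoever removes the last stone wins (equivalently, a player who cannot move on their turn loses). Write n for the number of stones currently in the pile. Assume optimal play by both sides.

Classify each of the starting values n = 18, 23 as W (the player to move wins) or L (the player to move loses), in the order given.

18: L, 23: W

Use the standard recursion: the mover loses at a terminal position; elsewhere, the mover wins exactly when some move hands the opponent an L position.
n=0: no move → L
n=1: W (go to 0, an L position)
n=2: W (go to 0, an L position)
n=3: L (options 2(W), 1(W) are all W)
n=4: W (go to 3, an L position)
n=5: W (go to 3, an L position)
n=6: L (options 5(W), 4(W), 1(W) are all W)
n=7: W (go to 6, an L position)
n=8: W (go to 6, an L position)
n=9: L (options 8(W), 7(W), 4(W) are all W)
n=10: W (go to 9, an L position)
n=11: W (go to 9, an L position)
n=12: L (options 11(W), 10(W), 7(W) are all W)
n=13: W (go to 12, an L position)
n=14: W (go to 12, an L position)
n=15: L (options 14(W), 13(W), 10(W) are all W)
n=16: W (go to 15, an L position)
n=17: W (go to 15, an L position)
n=18: L (options 17(W), 16(W), 13(W) are all W)
n=19: W (go to 18, an L position)
n=20: W (go to 18, an L position)
n=21: L (options 20(W), 19(W), 16(W) are all W)
n=22: W (go to 21, an L position)
n=23: W (go to 21, an L position)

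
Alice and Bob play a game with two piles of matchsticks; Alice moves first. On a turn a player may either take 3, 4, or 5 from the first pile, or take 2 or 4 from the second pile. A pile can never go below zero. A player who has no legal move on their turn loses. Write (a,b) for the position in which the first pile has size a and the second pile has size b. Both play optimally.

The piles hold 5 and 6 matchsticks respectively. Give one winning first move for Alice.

Positions with no move are L. A position that does have a move is losing for the player to move precisely when every available move leads to a winning position for the opponent. Fill in the labels:
No move ever increases a pile, so every position that can arise here has a ≤ 5 and b ≤ 6; it is enough to label the cells with 0 ≤ a ≤ 5 and 0 ≤ b ≤ 6.
Every move lowers a or b (never raises either), so fill the grid row by row in increasing a, and left to right within a row: each cell's successors are then already labelled.
      b=0  b=1  b=2  b=3  b=4  b=5  b=6
a=0:    L    L    W    W    W    W    L
a=1:    L    L    W    W    W    W    L
a=2:    L    L    W    W    W    W    L
a=3:    W    W    L    L    W    W    W
a=4:    W    W    L    L    W    W    W
a=5:    W    W    L    L    W    W    W
Cells with no legal move (terminal, hence L): (0,0), (0,1), (1,0), (1,1), (2,0), (2,1).
The remaining L cells, each justified by listing all of its moves:
(0,6): L (options (0,4)(W), (0,2)(W) are all W)
(1,6): L (options (1,4)(W), (1,2)(W) are all W)
(2,6): L (options (2,4)(W), (2,2)(W) are all W)
(3,2): L (options (0,2)(W), (3,0)(W) are all W)
(3,3): L (options (0,3)(W), (3,1)(W) are all W)
(4,2): L (options (1,2)(W), (0,2)(W), (4,0)(W) are all W)
(4,3): L (options (1,3)(W), (0,3)(W), (4,1)(W) are all W)
(5,2): L (options (2,2)(W), (1,2)(W), (0,2)(W), (5,0)(W) are all W)
(5,3): L (options (2,3)(W), (1,3)(W), (0,3)(W), (5,1)(W) are all W)
Every other cell has at least one move into one of the L cells above, so it is W.
From (5,6), the L positions reachable in one move are: (2,6), (1,6), (0,6), (5,2). Any move reaching one of these is winning.

Move to (2,6).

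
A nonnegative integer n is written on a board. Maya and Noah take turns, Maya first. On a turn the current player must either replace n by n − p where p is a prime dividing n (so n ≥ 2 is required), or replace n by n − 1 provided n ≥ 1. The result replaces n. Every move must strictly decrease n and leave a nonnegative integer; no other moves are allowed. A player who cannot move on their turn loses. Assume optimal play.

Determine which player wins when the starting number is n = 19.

Maya wins.

Compute win/loss labels from the base case upward. A position with no move is L. Any other position is W if it can reach an L in one move, else L.
n=0: no move → L
n=1: can move to 0, which is L ⇒ W
n=2: can move to 0, which is L ⇒ W
n=3: can move to 0, which is L ⇒ W
n=4: moves to 2(W), 3(W); every one is W ⇒ L
n=5: can move to 0, which is L ⇒ W
n=6: can move to 4, which is L ⇒ W
n=7: can move to 0, which is L ⇒ W
n=8: moves to 6(W), 7(W); every one is W ⇒ L
n=9: can move to 8, which is L ⇒ W
n=10: can move to 8, which is L ⇒ W
n=11: can move to 0, which is L ⇒ W
n=12: moves to 9(W), 10(W), 11(W); every one is W ⇒ L
n=13: can move to 0, which is L ⇒ W
n=14: can move to 12, which is L ⇒ W
n=15: can move to 12, which is L ⇒ W
n=16: moves to 14(W), 15(W); every one is W ⇒ L
n=17: can move to 0, which is L ⇒ W
n=18: can move to 16, which is L ⇒ W
n=19: can move to 0, which is L ⇒ W
From 19 Maya can move to 0, reaching an L position.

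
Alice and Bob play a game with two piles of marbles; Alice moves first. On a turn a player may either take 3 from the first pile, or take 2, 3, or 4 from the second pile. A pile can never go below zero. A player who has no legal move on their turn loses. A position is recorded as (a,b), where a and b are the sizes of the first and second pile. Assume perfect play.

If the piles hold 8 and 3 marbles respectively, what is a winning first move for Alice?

Move to (5,3).

Use the standard recursion: the mover loses at a terminal position; elsewhere, the mover wins exactly when some move hands the opponent an L position.
No move ever increases a pile, so every position that can arise here has a ≤ 8 and b ≤ 3; it is enough to label the cells with 0 ≤ a ≤ 8 and 0 ≤ b ≤ 3.
Every move lowers a or b (never raises either), so fill the grid row by row in increasing a, and left to right within a row: each cell's successors are then already labelled.
      b=0  b=1  b=2  b=3
a=0:    L    L    W    W
a=1:    L    L    W    W
a=2:    L    L    W    W
a=3:    W    W    L    L
a=4:    W    W    L    L
a=5:    W    W    L    L
a=6:    L    L    W    W
a=7:    L    L    W    W
a=8:    L    L    W    W
Cells with no legal move (terminal, hence L): (0,0), (0,1), (1,0), (1,1), (2,0), (2,1).
The remaining L cells, each justified by listing all of its moves:
(3,2): moves to (0,2)(W), (3,0)(W); every one is W ⇒ L
(3,3): moves to (0,3)(W), (3,1)(W), (3,0)(W); every one is W ⇒ L
(4,2): moves to (1,2)(W), (4,0)(W); every one is W ⇒ L
(4,3): moves to (1,3)(W), (4,1)(W), (4,0)(W); every one is W ⇒ L
(5,2): moves to (2,2)(W), (5,0)(W); every one is W ⇒ L
(5,3): moves to (2,3)(W), (5,1)(W), (5,0)(W); every one is W ⇒ L
(6,0): the only move is to (3,0)(W), a W ⇒ L
(6,1): the only move is to (3,1)(W), a W ⇒ L
(7,0): the only move is to (4,0)(W), a W ⇒ L
(7,1): the only move is to (4,1)(W), a W ⇒ L
(8,0): the only move is to (5,0)(W), a W ⇒ L
(8,1): the only move is to (5,1)(W), a W ⇒ L
Every other cell has at least one move into one of the L cells above, so it is W.
From (8,3), the L positions reachable in one move are: (5,3), (8,1), (8,0). Any move reaching one of these is winning.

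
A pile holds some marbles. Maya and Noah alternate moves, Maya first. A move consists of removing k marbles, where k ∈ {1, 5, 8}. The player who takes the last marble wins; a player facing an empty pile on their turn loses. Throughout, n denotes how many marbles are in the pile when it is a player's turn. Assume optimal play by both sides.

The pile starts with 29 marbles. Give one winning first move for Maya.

Build the W/L table. Terminal = L. A non-terminal position is W if it has a move to some L; otherwise it is L.
n=0: no move → L
n=1: reaches L-position 0 → W
n=2: only reaches 1(W), which is W → L
n=3: reaches L-position 2 → W
n=4: only reaches 3(W), which is W → L
n=5: reaches L-position 4 → W
n=6: only reaches 5(W), 1(W), all W → L
n=7: reaches L-position 6 → W
n=8: reaches L-position 0 → W
n=9: reaches L-position 4 → W
n=10: reaches L-position 2 → W
n=11: reaches L-position 6 → W
n=12: reaches L-position 4 → W
n=13: only reaches 12(W), 8(W), 5(W), all W → L
n=14: reaches L-position 13 → W
n=15: only reaches 14(W), 10(W), 7(W), all W → L
n=16: reaches L-position 15 → W
n=17: only reaches 16(W), 12(W), 9(W), all W → L
n=18: reaches L-position 17 → W
n=19: only reaches 18(W), 14(W), 11(W), all W → L
n=20: reaches L-position 19 → W
n=21: reaches L-position 13 → W
n=22: reaches L-position 17 → W
n=23: reaches L-position 15 → W
n=24: reaches L-position 19 → W
n=25: reaches L-position 17 → W
n=26: only reaches 25(W), 21(W), 18(W), all W → L
n=27: reaches L-position 26 → W
n=28: only reaches 27(W), 23(W), 20(W), all W → L
n=29: reaches L-position 28 → W
From 29, the L positions reachable in one move are: 28.

Remove 1, leaving 28.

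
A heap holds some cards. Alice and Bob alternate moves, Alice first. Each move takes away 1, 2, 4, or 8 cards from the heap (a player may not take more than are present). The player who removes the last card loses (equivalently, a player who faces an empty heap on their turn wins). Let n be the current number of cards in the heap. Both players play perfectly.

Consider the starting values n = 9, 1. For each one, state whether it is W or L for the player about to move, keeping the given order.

9: W, 1: L

Work bottom-up. With no move the player to move wins. Otherwise the position is W if at least one move leads to an L position for the opponent, and L if every move leads to a W.
n=0: no move; the opponent has just taken the last card and therefore loses → W
n=1: the only move is to 0(W), a W ⇒ L
n=2: can move to 1, which is L ⇒ W
n=3: can move to 1, which is L ⇒ W
n=4: moves to 3(W), 2(W), 0(W); every one is W ⇒ L
n=5: can move to 4, which is L ⇒ W
n=6: can move to 4, which is L ⇒ W
n=7: moves to 6(W), 5(W), 3(W); every one is W ⇒ L
n=8: can move to 7, which is L ⇒ W
n=9: can move to 7, which is L ⇒ W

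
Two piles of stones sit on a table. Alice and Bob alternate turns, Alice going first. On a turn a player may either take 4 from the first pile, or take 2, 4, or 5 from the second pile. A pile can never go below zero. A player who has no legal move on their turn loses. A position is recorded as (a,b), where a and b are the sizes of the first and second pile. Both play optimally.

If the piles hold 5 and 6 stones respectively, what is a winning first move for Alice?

Move to (5,2).

Compute win/loss labels from the base case upward. A position with no move is L. Any other position is W if it can reach an L in one move, else L.
No move ever increases a pile, so every position that can arise here has a ≤ 5 and b ≤ 6; it is enough to label the cells with 0 ≤ a ≤ 5 and 0 ≤ b ≤ 6.
Every move lowers a or b (never raises either), so fill the grid row by row in increasing a, and left to right within a row: each cell's successors are then already labelled.
      b=0  b=1  b=2  b=3  b=4  b=5  b=6
a=0:    L    L    W    W    W    W    W
a=1:    L    L    W    W    W    W    W
a=2:    L    L    W    W    W    W    W
a=3:    L    L    W    W    W    W    W
a=4:    W    W    L    L    W    W    W
a=5:    W    W    L    L    W    W    W
Cells with no legal move (terminal, hence L): (0,0), (0,1), (1,0), (1,1), (2,0), (2,1), (3,0), (3,1).
The remaining L cells, each justified by listing all of its moves:
(4,2): moves to (0,2)(W), (4,0)(W); every one is W ⇒ L
(4,3): moves to (0,3)(W), (4,1)(W); every one is W ⇒ L
(5,2): moves to (1,2)(W), (5,0)(W); every one is W ⇒ L
(5,3): moves to (1,3)(W), (5,1)(W); every one is W ⇒ L
Every other cell has at least one move into one of the L cells above, so it is W.
From (5,6), the L positions reachable in one move are: (5,2).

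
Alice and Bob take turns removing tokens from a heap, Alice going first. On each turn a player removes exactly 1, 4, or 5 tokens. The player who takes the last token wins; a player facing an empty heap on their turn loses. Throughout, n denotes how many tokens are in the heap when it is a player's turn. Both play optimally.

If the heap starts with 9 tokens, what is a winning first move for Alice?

Label each position W (a win for the player to move) or L (a loss). A position with no legal move is L; any other position is W exactly when some move reaches an L, and L when every move reaches a W.
n=0: no move → L
n=1: →0(L), so W
n=2: →1(W) only, which is W, so L
n=3: →2(L), so W
n=4: →0(L), so W
n=5: →0(L), so W
n=6: →2(L), so W
n=7: →2(L), so W
n=8: →7(W), 4(W), 3(W) — all W, so L
n=9: →8(L), so W
From 9, the L positions reachable in one move are: 8.

Remove 1, leaving 8.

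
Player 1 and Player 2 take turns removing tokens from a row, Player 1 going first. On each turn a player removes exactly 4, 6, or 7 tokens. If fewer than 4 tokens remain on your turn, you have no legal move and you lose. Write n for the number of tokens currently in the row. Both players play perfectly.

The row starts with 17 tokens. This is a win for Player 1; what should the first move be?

Positions with no move are L. A position that does have a move is losing for the player to move precisely when every available move leads to a winning position for the opponent. Fill in the labels:
n=0: no move → L
n=1: no move → L
n=2: no move → L
n=3: no move → L
n=4: →0(L), so W
n=5: →1(L), so W
n=6: →2(L), so W
n=7: →3(L), so W
n=8: →2(L), so W
n=9: →3(L), so W
n=10: →3(L), so W
n=11: →7(W), 5(W), 4(W) — all W, so L
n=12: →8(W), 6(W), 5(W) — all W, so L
n=13: →9(W), 7(W), 6(W) — all W, so L
n=14: →10(W), 8(W), 7(W) — all W, so L
n=15: →11(L), so W
n=16: →12(L), so W
n=17: →13(L), so W
From 17, the L positions reachable in one move are: 13, 11. Any move reaching one of these is winning.

Remove 4, leaving 13.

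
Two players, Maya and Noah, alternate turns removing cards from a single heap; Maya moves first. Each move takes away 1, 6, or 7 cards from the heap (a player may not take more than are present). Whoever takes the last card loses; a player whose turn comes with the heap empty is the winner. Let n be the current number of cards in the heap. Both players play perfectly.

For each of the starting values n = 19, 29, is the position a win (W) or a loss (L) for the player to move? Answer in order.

19: W, 29: L

Use the standard recursion: the mover wins at a terminal position; elsewhere, the mover wins exactly when some move hands the opponent an L position.
n=0: no move; the opponent has just taken the last card and therefore loses → W
n=1: the only move is to 0(W), a W ⇒ L
n=2: can move to 1, which is L ⇒ W
n=3: the only move is to 2(W), a W ⇒ L
n=4: can move to 3, which is L ⇒ W
n=5: the only move is to 4(W), a W ⇒ L
n=6: can move to 5, which is L ⇒ W
n=7: can move to 1, which is L ⇒ W
n=8: can move to 1, which is L ⇒ W
n=9: can move to 3, which is L ⇒ W
n=10: can move to 3, which is L ⇒ W
n=11: can move to 5, which is L ⇒ W
n=12: can move to 5, which is L ⇒ W
n=13: moves to 12(W), 7(W), 6(W); every one is W ⇒ L
n=14: can move to 13, which is L ⇒ W
n=15: moves to 14(W), 9(W), 8(W); every one is W ⇒ L
n=16: can move to 15, which is L ⇒ W
n=17: moves to 16(W), 11(W), 10(W); every one is W ⇒ L
n=18: can move to 17, which is L ⇒ W
n=19: can move to 13, which is L ⇒ W
n=20: can move to 13, which is L ⇒ W
n=21: can move to 15, which is L ⇒ W
n=22: can move to 15, which is L ⇒ W
n=23: can move to 17, which is L ⇒ W
n=24: can move to 17, which is L ⇒ W
n=25: moves to 24(W), 19(W), 18(W); every one is W ⇒ L
n=26: can move to 25, which is L ⇒ W
n=27: moves to 26(W), 21(W), 20(W); every one is W ⇒ L
n=28: can move to 27, which is L ⇒ W
n=29: moves to 28(W), 23(W), 22(W); every one is W ⇒ L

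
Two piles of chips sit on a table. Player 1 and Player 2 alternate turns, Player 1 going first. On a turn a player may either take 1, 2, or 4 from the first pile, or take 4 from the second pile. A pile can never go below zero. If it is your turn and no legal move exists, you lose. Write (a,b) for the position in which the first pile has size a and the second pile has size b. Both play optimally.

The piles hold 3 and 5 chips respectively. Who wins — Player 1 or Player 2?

Player 1 wins.

Compute win/loss labels from the base case upward. A position with no move is L. Any other position is W if it can reach an L in one move, else L.
No move ever increases a pile, so every position that can arise here has a ≤ 3 and b ≤ 5; it is enough to label the cells with 0 ≤ a ≤ 3 and 0 ≤ b ≤ 5.
Every move lowers a or b (never raises either), so fill the grid row by row in increasing a, and left to right within a row: each cell's successors are then already labelled.
      b=0  b=1  b=2  b=3  b=4  b=5
a=0:    L    L    L    L    W    W
a=1:    W    W    W    W    L    L
a=2:    W    W    W    W    W    W
a=3:    L    L    L    L    W    W
Cells with no legal move (terminal, hence L): (0,0), (0,1), (0,2), (0,3).
The remaining L cells, each justified by listing all of its moves:
(1,4): only reaches (0,4)(W), (1,0)(W), all W → L
(1,5): only reaches (0,5)(W), (1,1)(W), all W → L
(3,0): only reaches (2,0)(W), (1,0)(W), all W → L
(3,1): only reaches (2,1)(W), (1,1)(W), all W → L
(3,2): only reaches (2,2)(W), (1,2)(W), all W → L
(3,3): only reaches (2,3)(W), (1,3)(W), all W → L
Every other cell has at least one move into one of the L cells above, so it is W.
The starting position (3,5) is W: Player 1 should move to (1,5), handing over an L position.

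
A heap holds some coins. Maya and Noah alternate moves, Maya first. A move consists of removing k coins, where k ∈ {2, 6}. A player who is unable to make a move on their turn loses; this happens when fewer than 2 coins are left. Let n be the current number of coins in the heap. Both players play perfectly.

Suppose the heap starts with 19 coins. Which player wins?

Use the standard recursion: the mover loses at a terminal position; elsewhere, the mover wins exactly when some move hands the opponent an L position.
n=0: no move → L
n=1: no move → L
n=2: reaches L-position 0 → W
n=3: reaches L-position 1 → W
n=4: only reaches 2(W), which is W → L
n=5: only reaches 3(W), which is W → L
n=6: reaches L-position 4 → W
n=7: reaches L-position 5 → W
n=8: only reaches 6(W), 2(W), all W → L
n=9: only reaches 7(W), 3(W), all W → L
n=10: reaches L-position 8 → W
n=11: reaches L-position 9 → W
n=12: only reaches 10(W), 6(W), all W → L
n=13: only reaches 11(W), 7(W), all W → L
n=14: reaches L-position 12 → W
n=15: reaches L-position 13 → W
n=16: only reaches 14(W), 10(W), all W → L
n=17: only reaches 15(W), 11(W), all W → L
n=18: reaches L-position 16 → W
n=19: reaches L-position 17 → W
From 19 Maya can remove 2, leaving 17, reaching an L position.

Maya wins.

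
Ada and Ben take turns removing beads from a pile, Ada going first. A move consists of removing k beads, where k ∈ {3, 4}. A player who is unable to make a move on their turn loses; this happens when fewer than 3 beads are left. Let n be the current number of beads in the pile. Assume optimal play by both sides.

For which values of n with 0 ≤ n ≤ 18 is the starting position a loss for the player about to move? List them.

Classify positions by backward induction: terminal positions (no move available) are L. From any other position, the mover wins iff some move reaches an L.
n=0: no move → L
n=1: no move → L
n=2: no move → L
n=3: W (go to 0, an L position)
n=4: W (go to 1, an L position)
n=5: W (go to 2, an L position)
n=6: W (go to 2, an L position)
n=7: L (options 4(W), 3(W) are all W)
n=8: L (options 5(W), 4(W) are all W)
n=9: L (options 6(W), 5(W) are all W)
n=10: W (go to 7, an L position)
n=11: W (go to 8, an L position)
n=12: W (go to 9, an L position)
n=13: W (go to 9, an L position)
n=14: L (options 11(W), 10(W) are all W)
n=15: L (options 12(W), 11(W) are all W)
n=16: L (options 13(W), 12(W) are all W)
n=17: W (go to 14, an L position)
n=18: W (go to 15, an L position)
The losing starting values of n are exactly the entries labelled L in this table (9 of them).

0, 1, 2, 7, 8, 9, 14, 15, 16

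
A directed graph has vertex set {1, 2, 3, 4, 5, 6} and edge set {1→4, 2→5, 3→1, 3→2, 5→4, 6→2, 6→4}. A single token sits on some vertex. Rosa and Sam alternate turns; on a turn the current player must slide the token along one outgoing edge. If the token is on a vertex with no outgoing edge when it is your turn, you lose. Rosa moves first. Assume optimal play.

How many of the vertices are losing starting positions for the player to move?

Label each position W (a win for the player to move) or L (a loss). A position with no legal move is L; any other position is W exactly when some move reaches an L, and L when every move reaches a W.
Every edge goes from a vertex to one that appears earlier in the order 4, 1, 5, 2, 3, 6, so processing vertices in that order labels each vertex after all of its successors.
4: no outgoing edge → L
1: can move to 4, which is L ⇒ W
5: can move to 4, which is L ⇒ W
2: the only move is to 5(W), a W ⇒ L
3: can move to 2, which is L ⇒ W
6: can move to 2, which is L ⇒ W
The L vertices are 2, 4; that is 2 in all.

2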